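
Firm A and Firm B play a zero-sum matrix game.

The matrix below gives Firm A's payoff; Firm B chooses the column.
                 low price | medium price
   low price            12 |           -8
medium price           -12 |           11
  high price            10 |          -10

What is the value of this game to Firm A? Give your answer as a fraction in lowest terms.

36/43

Row high price is strictly dominated by row low price, so Firm A never plays it.
The remaining 2×2 game on (low price, medium price) × (low price, medium price) has no saddle point. Let Firm A play low price with probability p; indifference gives 12p − 12(1−p) = −8p + 11(1−p), so p = 23/43.
Similarly Firm B's optimal q on low price is 19/43, and the value is 12·(19/43) + (-8)·(24/43) = 36/43.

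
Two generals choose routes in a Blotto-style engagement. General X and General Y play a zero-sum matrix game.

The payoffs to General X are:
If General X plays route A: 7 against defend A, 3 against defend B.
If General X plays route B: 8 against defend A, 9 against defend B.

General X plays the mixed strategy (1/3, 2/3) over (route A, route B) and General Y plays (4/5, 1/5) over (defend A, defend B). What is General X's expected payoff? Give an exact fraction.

113/15

Against (4/5, 1/5), each row's expected payoff is route A: 31/5; route B: 41/5.
Taking the (1/3, 2/3)-weighted average: (1/3)·(31/5) + (2/3)·(41/5) = 113/15.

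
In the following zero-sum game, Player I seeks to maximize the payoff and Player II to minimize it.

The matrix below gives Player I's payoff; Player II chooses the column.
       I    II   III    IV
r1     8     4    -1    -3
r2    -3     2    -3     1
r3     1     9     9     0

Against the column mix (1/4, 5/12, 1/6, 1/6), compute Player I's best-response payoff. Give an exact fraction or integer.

r1: (8)·(1/4) + (4)·(5/12) + (-1)·(1/6) + (-3)·(1/6) = 3.
r2: (-3)·(1/4) + (2)·(5/12) + (-3)·(1/6) + (1)·(1/6) = -1/4.
r3: (1)·(1/4) + (9)·(5/12) + (9)·(1/6) + (0)·(1/6) = 11/2.
The best pure response is r3 with expected payoff 11/2.

11/2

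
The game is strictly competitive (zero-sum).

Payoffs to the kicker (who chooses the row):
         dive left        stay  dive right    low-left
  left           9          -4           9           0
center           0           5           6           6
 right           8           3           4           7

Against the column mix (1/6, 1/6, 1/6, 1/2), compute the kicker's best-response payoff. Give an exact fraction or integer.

6

left: (9)·(1/6) + (-4)·(1/6) + (9)·(1/6) + (0)·(1/2) = 7/3.
center: (0)·(1/6) + (5)·(1/6) + (6)·(1/6) + (6)·(1/2) = 29/6.
right: (8)·(1/6) + (3)·(1/6) + (4)·(1/6) + (7)·(1/2) = 6.
The best pure response is right with expected payoff 6.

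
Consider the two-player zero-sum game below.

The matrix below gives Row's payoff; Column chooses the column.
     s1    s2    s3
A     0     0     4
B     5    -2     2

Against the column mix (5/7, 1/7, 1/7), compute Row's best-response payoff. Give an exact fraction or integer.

25/7

A: (0)·(5/7) + (0)·(1/7) + (4)·(1/7) = 4/7.
B: (5)·(5/7) + (-2)·(1/7) + (2)·(1/7) = 25/7.
The best pure response is B with expected payoff 25/7.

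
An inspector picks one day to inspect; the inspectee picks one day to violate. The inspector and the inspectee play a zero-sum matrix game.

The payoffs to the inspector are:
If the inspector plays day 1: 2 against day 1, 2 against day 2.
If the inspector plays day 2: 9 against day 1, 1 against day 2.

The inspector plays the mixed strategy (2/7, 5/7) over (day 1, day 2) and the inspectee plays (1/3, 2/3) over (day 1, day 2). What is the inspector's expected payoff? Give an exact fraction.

Against (1/3, 2/3), each row's expected payoff is day 1: 2; day 2: 11/3.
Taking the (2/7, 5/7)-weighted average: (2/7)·(2) + (5/7)·(11/3) = 67/21.

67/21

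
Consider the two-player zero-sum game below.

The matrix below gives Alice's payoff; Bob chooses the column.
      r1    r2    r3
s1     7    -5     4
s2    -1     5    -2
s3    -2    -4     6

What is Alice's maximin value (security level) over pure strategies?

-2

The worst-case payoff for each row is s1: -5, s2: -2, s3: -4.
The best of these is -2.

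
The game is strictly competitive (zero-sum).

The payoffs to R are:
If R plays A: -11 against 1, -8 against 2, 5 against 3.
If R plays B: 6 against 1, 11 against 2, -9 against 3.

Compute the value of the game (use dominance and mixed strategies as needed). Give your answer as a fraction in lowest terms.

Column 2 is strictly dominated by 1 for C (it gives R more in every row).
The remaining 2×2 game on (A, B) × (1, 3) has no saddle point. Let R play A with probability p; indifference gives −11p + 6(1−p) = 5p − 9(1−p), so p = 15/31.
Similarly C's optimal q on 1 is 14/31, and the value is -11·(14/31) + (5)·(17/31) = -69/31.

-69/31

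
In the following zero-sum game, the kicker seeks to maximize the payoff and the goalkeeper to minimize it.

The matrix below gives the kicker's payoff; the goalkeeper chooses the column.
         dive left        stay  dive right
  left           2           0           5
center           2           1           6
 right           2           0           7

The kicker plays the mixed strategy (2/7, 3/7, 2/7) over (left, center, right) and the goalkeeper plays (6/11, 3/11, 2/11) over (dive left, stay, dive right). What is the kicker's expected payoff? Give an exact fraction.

Against (6/11, 3/11, 2/11), each row's expected payoff is left: 2; center: 27/11; right: 26/11.
Taking the (2/7, 3/7, 2/7)-weighted average: (2/7)·(2) + (3/7)·(27/11) + (2/7)·(26/11) = 177/77.

177/77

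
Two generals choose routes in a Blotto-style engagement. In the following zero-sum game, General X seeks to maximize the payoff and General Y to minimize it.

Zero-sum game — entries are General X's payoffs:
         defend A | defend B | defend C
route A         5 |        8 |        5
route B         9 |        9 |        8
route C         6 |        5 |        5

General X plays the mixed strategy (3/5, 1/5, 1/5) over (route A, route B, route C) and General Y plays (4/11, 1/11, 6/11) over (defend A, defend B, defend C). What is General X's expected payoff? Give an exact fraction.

326/55

Against (4/11, 1/11, 6/11), each row's expected payoff is route A: 58/11; route B: 93/11; route C: 59/11.
Taking the (3/5, 1/5, 1/5)-weighted average: (3/5)·(58/11) + (1/5)·(93/11) + (1/5)·(59/11) = 326/55.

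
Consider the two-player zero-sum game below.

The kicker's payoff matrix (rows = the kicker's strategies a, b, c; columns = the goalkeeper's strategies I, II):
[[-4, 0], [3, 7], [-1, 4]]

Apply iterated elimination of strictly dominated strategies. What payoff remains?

3

Row c is strictly dominated by row b (3>-1, 7>4); eliminate c.
Column II is strictly dominated by I for the goalkeeper (-4<0, 3<7); eliminate II.
Row a is strictly dominated by row b (3>-4); eliminate a.
Only (b, I) remains, with payoff 3.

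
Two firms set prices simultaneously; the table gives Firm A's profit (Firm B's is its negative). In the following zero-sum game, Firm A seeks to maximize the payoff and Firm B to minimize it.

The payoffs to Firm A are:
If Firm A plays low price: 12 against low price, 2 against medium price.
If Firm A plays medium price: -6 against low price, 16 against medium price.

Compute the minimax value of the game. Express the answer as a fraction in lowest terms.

Row minima are 2 and -6, so Firm A's maximin is 2; column maxima are 12 and 16, so Firm B's minimax is 12. These differ, so the equilibrium is in mixed strategies.
Let Firm A play low price with probability p. Firm B is indifferent when 12p − 6(1−p) = 2p + 16(1−p), giving p = 11/16.
Let Firm B play low price with probability q. Firm A is indifferent when 12q + 2(1−q) = −6q + 16(1−q), giving q = 7/16.
The value is 12·(7/16) + (2)·(9/16) = 51/8.

51/8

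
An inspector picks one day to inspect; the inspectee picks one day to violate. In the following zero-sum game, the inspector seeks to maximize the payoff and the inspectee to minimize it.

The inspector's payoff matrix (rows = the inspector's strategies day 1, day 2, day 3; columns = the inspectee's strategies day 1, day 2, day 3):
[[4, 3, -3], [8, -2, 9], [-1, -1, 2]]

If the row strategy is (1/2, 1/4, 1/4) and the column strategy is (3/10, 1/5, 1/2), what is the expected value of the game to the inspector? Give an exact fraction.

Against (3/10, 1/5, 1/2), each row's expected payoff is day 1: 3/10; day 2: 13/2; day 3: 1/2.
Taking the (1/2, 1/4, 1/4)-weighted average: (1/2)·(3/10) + (1/4)·(13/2) + (1/4)·(1/2) = 19/10.

19/10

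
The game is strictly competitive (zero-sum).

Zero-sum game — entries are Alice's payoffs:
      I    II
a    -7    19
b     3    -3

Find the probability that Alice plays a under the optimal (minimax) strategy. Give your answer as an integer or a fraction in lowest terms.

3/16

Row minima are -7 and -3, so Alice's maximin is -3; column maxima are 3 and 19, so Bob's minimax is 3. These differ, so the equilibrium is in mixed strategies.
Let Alice play a with probability p. Bob is indifferent when −7p + 3(1−p) = 19p − 3(1−p), giving p = 3/16.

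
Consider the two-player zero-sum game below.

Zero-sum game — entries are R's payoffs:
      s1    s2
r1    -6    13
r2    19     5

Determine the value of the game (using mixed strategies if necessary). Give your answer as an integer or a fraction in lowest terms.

277/33

Row minima are -6 and 5, so R's maximin is 5; column maxima are 19 and 13, so C's minimax is 13. These differ, so the equilibrium is in mixed strategies.
Let R play r1 with probability p. C is indifferent when −6p + 19(1−p) = 13p + 5(1−p), giving p = 14/33.
Let C play s1 with probability q. R is indifferent when −6q + 13(1−q) = 19q + 5(1−q), giving q = 8/33.
The value is -6·(8/33) + (13)·(25/33) = 277/33.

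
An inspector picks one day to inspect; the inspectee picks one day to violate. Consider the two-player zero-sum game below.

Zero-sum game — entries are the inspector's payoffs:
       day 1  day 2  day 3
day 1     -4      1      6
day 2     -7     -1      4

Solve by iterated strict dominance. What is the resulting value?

Column day 2 is strictly dominated by day 1 for the inspectee (-4<1, -7<-1); eliminate day 2.
Column day 3 is strictly dominated by day 1 for the inspectee (-4<6, -7<4); eliminate day 3.
Row day 2 is strictly dominated by row day 1 (-4>-7); eliminate day 2.
Only (day 1, day 1) remains, with payoff -4.

-4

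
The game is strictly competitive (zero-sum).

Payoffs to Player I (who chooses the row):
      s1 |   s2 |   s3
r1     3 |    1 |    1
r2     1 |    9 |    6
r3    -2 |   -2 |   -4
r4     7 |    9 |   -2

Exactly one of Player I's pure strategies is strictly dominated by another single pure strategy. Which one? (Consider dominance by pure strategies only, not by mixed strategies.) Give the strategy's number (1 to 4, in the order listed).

Compare r3 with r1: 3 > -2, 1 > -2, 1 > -4.
So r1 strictly dominates r3 for Player I; r3 is strictly dominated.

3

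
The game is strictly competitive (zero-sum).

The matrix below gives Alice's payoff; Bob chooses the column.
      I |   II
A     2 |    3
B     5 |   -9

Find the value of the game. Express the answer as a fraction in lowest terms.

Row minima are 2 and -9, so Alice's maximin is 2; column maxima are 5 and 3, so Bob's minimax is 3. These differ, so the equilibrium is in mixed strategies.
Let Alice play A with probability p. Bob is indifferent when 2p + 5(1−p) = 3p − 9(1−p), giving p = 14/15.
Let Bob play I with probability q. Alice is indifferent when 2q + 3(1−q) = 5q − 9(1−q), giving q = 4/5.
The value is 2·(4/5) + (3)·(1/5) = 11/5.

11/5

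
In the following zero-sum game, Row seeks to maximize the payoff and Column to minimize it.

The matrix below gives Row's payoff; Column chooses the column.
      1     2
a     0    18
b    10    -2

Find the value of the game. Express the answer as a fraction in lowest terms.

Row minima are 0 and -2, so Row's maximin is 0; column maxima are 10 and 18, so Column's minimax is 10. These differ, so the equilibrium is in mixed strategies.
Let Row play a with probability p. Column is indifferent when 10(1−p) = 18p − 2(1−p), giving p = 2/5.
Let Column play 1 with probability q. Row is indifferent when 18(1−q) = 10q − 2(1−q), giving q = 2/3.
The value is 0·(2/3) + (18)·(1/3) = 6.

6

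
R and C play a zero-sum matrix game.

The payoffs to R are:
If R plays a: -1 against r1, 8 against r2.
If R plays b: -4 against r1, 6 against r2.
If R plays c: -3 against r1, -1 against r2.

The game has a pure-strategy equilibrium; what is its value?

-1

Row minima: -1, -4, -3 → R's maximin is -1.
Column maxima: -1, 8 → C's minimax is -1.
They coincide at (a, r1), so the value is -1.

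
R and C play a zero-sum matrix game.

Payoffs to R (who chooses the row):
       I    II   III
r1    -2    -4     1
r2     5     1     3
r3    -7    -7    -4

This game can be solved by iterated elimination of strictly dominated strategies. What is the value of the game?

Row r3 is strictly dominated by row r1 (-2>-7, -4>-7, 1>-4); eliminate r3.
Row r1 is strictly dominated by row r2 (5>-2, 1>-4, 3>1); eliminate r1.
Column III is strictly dominated by II for C (1<3); eliminate III.
Column I is strictly dominated by II for C (1<5); eliminate I.
Only (r2, II) remains, with payoff 1.

1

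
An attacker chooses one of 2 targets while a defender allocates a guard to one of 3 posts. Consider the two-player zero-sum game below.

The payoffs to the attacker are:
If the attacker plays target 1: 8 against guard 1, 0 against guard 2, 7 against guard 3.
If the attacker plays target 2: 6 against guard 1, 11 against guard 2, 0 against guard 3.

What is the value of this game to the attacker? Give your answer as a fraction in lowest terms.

77/18

Column guard 1 is strictly dominated by guard 3 for the defender (it gives the attacker more in every row).
The remaining 2×2 game on (target 1, target 2) × (guard 2, guard 3) has no saddle point. Let the attacker play target 1 with probability p; indifference gives 11(1−p) = 7p, so p = 11/18.
Similarly the defender's optimal q on guard 2 is 7/18, and the value is 0·(7/18) + (7)·(11/18) = 77/18.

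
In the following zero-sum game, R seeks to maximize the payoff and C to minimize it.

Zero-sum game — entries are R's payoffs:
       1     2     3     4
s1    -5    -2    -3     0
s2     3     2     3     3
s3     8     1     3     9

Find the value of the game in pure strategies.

Row minima: -5, 2, 1 → R's maximin is 2.
Column maxima: 8, 2, 3, 9 → C's minimax is 2.
They coincide at (s2, 2), so the value is 2.

2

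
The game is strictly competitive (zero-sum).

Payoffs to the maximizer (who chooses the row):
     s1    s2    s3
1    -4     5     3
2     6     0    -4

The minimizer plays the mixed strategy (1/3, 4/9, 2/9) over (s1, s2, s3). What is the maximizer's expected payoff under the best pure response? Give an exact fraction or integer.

1: (-4)·(1/3) + (5)·(4/9) + (3)·(2/9) = 14/9.
2: (6)·(1/3) + (0)·(4/9) + (-4)·(2/9) = 10/9.
The best pure response is 1 with expected payoff 14/9.

14/9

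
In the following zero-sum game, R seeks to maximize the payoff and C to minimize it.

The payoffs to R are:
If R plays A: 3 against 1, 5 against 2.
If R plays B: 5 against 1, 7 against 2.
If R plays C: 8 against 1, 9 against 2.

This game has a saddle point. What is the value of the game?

Row minima: 3, 5, 8 → R's maximin is 8.
Column maxima: 8, 9 → C's minimax is 8.
They coincide at (C, 1), so the value is 8.

8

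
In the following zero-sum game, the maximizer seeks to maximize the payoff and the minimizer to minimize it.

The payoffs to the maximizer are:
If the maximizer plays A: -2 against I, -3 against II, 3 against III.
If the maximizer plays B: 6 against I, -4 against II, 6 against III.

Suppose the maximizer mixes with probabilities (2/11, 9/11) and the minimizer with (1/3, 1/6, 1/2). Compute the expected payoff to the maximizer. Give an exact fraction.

Against (1/3, 1/6, 1/2), each row's expected payoff is A: 1/3; B: 13/3.
Taking the (2/11, 9/11)-weighted average: (2/11)·(1/3) + (9/11)·(13/3) = 119/33.

119/33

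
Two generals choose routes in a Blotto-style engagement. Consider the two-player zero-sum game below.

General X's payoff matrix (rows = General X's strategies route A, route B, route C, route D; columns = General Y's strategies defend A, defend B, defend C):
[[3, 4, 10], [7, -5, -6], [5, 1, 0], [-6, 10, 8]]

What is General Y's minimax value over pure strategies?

The worst case (largest entry) in each column is defend A: 7, defend B: 10, defend C: 10.
The best (smallest) of these is 7.

7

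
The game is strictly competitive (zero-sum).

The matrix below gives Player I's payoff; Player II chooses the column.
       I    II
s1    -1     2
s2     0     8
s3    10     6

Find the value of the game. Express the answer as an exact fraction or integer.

20/3

Row s1 is strictly dominated by row s2, so Player I never plays it.
The remaining 2×2 game on (s2, s3) × (I, II) has no saddle point. Let Player I play s2 with probability p; indifference gives 10(1−p) = 8p + 6(1−p), so p = 1/3.
Similarly Player II's optimal q on I is 1/6, and the value is 0·(1/6) + (8)·(5/6) = 20/3.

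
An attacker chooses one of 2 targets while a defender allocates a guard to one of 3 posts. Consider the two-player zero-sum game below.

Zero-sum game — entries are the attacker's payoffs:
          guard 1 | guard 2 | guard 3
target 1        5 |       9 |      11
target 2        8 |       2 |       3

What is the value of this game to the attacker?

31/5

Column guard 3 is strictly dominated by guard 2 for the defender (it gives the attacker more in every row).
The remaining 2×2 game on (target 1, target 2) × (guard 1, guard 2) has no saddle point. Let the attacker play target 1 with probability p; indifference gives 5p + 8(1−p) = 9p + 2(1−p), so p = 3/5.
Similarly the defender's optimal q on guard 1 is 7/10, and the value is 5·(7/10) + (9)·(3/10) = 31/5.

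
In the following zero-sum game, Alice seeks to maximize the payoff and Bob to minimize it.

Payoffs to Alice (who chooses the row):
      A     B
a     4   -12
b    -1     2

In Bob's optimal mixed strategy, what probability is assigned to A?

14/19

Row minima are -12 and -1, so Alice's maximin is -1; column maxima are 4 and 2, so Bob's minimax is 2. These differ, so the equilibrium is in mixed strategies.
Let Bob play A with probability q. Alice is indifferent when 4q − 12(1−q) = −q + 2(1−q), giving q = 14/19.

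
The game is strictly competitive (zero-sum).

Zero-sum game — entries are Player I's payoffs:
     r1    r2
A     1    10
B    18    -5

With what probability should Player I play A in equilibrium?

23/32

Row minima are 1 and -5, so Player I's maximin is 1; column maxima are 18 and 10, so Player II's minimax is 10. These differ, so the equilibrium is in mixed strategies.
Let Player I play A with probability p. Player II is indifferent when p + 18(1−p) = 10p − 5(1−p), giving p = 23/32.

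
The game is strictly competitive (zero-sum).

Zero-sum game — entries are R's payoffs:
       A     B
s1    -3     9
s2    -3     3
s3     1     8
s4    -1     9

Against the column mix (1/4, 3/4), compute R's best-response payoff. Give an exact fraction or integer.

13/2

s1: (-3)·(1/4) + (9)·(3/4) = 6.
s2: (-3)·(1/4) + (3)·(3/4) = 3/2.
s3: (1)·(1/4) + (8)·(3/4) = 25/4.
s4: (-1)·(1/4) + (9)·(3/4) = 13/2.
The best pure response is s4 with expected payoff 13/2.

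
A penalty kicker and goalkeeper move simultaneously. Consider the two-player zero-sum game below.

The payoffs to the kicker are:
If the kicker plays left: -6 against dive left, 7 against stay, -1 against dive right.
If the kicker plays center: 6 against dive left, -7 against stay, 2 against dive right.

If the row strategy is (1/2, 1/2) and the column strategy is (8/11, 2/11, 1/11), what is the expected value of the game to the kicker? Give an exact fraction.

1/22

Against (8/11, 2/11, 1/11), each row's expected payoff is left: -35/11; center: 36/11.
Taking the (1/2, 1/2)-weighted average: (1/2)·(-35/11) + (1/2)·(36/11) = 1/22.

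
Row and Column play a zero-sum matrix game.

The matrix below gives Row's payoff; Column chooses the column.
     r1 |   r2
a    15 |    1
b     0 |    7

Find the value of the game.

Row minima are 1 and 0, so Row's maximin is 1; column maxima are 15 and 7, so Column's minimax is 7. These differ, so the equilibrium is in mixed strategies.
Let Row play a with probability p. Column is indifferent when 15p = p + 7(1−p), giving p = 1/3.
Let Column play r1 with probability q. Row is indifferent when 15q + (1−q) = 7(1−q), giving q = 2/7.
The value is 15·(2/7) + (1)·(5/7) = 5.

5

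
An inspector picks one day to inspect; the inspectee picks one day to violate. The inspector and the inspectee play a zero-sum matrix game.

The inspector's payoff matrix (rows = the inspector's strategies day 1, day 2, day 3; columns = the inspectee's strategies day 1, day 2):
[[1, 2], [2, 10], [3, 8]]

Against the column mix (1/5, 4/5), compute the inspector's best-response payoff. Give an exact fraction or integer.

42/5

day 1: (1)·(1/5) + (2)·(4/5) = 9/5.
day 2: (2)·(1/5) + (10)·(4/5) = 42/5.
day 3: (3)·(1/5) + (8)·(4/5) = 7.
The best pure response is day 2 with expected payoff 42/5.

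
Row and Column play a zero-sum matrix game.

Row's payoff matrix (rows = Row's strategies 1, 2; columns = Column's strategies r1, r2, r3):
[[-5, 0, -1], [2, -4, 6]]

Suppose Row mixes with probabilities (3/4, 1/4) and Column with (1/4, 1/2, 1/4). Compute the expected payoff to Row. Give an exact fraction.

-9/8

Against (1/4, 1/2, 1/4), each row's expected payoff is 1: -3/2; 2: 0.
Taking the (3/4, 1/4)-weighted average: (3/4)·(-3/2) + (1/4)·(0) = -9/8.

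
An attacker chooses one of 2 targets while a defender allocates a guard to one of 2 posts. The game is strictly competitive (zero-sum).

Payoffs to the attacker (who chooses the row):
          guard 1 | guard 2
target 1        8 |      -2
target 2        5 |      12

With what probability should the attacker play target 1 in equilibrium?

Row minima are -2 and 5, so the attacker's maximin is 5; column maxima are 8 and 12, so the defender's minimax is 8. These differ, so the equilibrium is in mixed strategies.
Let the attacker play target 1 with probability p. The defender is indifferent when 8p + 5(1−p) = −2p + 12(1−p), giving p = 7/17.

7/17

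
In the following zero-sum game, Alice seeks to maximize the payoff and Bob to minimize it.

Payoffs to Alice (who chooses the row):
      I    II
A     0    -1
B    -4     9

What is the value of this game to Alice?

-2/7

Row minima are -1 and -4, so Alice's maximin is -1; column maxima are 0 and 9, so Bob's minimax is 0. These differ, so the equilibrium is in mixed strategies.
Let Alice play A with probability p. Bob is indifferent when −4(1−p) = −p + 9(1−p), giving p = 13/14.
Let Bob play I with probability q. Alice is indifferent when −(1−q) = −4q + 9(1−q), giving q = 5/7.
The value is 0·(5/7) + (-1)·(2/7) = -2/7.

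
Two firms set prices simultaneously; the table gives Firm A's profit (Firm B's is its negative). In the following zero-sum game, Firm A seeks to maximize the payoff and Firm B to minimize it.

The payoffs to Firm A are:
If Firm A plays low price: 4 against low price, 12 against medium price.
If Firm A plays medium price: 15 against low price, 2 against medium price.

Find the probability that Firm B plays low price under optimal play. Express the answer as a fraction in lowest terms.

Row minima are 4 and 2, so Firm A's maximin is 4; column maxima are 15 and 12, so Firm B's minimax is 12. These differ, so the equilibrium is in mixed strategies.
Let Firm B play low price with probability q. Firm A is indifferent when 4q + 12(1−q) = 15q + 2(1−q), giving q = 10/21.

10/21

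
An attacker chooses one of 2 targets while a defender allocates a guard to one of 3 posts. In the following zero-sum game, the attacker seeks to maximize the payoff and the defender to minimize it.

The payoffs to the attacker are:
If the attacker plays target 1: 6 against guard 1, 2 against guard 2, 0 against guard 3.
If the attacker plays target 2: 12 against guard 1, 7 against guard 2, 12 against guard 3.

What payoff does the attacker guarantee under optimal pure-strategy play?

7

Row minima: 0, 7 → the attacker's maximin is 7.
Column maxima: 12, 7, 12 → the defender's minimax is 7.
They coincide at (target 2, guard 2), so the value is 7.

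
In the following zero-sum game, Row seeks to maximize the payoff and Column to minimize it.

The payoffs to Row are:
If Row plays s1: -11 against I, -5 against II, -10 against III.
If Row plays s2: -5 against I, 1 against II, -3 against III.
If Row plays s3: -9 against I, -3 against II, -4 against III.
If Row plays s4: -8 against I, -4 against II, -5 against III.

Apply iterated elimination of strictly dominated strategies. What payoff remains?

-5

Row s3 is strictly dominated by row s2 (-5>-9, 1>-3, -3>-4); eliminate s3.
Row s4 is strictly dominated by row s2 (-5>-8, 1>-4, -3>-5); eliminate s4.
Column III is strictly dominated by I for Column (-11<-10, -5<-3); eliminate III.
Row s1 is strictly dominated by row s2 (-5>-11, 1>-5); eliminate s1.
Column II is strictly dominated by I for Column (-5<1); eliminate II.
Only (s2, I) remains, with payoff -5.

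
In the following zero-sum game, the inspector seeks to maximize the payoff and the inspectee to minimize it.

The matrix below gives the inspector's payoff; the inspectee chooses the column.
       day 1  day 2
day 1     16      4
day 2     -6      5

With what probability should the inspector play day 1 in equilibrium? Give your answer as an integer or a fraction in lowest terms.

Row minima are 4 and -6, so the inspector's maximin is 4; column maxima are 16 and 5, so the inspectee's minimax is 5. These differ, so the equilibrium is in mixed strategies.
Let the inspector play day 1 with probability p. The inspectee is indifferent when 16p − 6(1−p) = 4p + 5(1−p), giving p = 11/23.

11/23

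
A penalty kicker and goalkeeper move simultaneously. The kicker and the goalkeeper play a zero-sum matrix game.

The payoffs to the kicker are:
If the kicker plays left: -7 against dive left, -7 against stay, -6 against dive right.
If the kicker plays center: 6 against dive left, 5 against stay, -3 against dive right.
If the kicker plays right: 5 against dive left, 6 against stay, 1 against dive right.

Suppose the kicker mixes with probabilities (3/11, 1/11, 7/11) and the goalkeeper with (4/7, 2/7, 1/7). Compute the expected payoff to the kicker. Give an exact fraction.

Against (4/7, 2/7, 1/7), each row's expected payoff is left: -48/7; center: 31/7; right: 33/7.
Taking the (3/11, 1/11, 7/11)-weighted average: (3/11)·(-48/7) + (1/11)·(31/7) + (7/11)·(33/7) = 118/77.

118/77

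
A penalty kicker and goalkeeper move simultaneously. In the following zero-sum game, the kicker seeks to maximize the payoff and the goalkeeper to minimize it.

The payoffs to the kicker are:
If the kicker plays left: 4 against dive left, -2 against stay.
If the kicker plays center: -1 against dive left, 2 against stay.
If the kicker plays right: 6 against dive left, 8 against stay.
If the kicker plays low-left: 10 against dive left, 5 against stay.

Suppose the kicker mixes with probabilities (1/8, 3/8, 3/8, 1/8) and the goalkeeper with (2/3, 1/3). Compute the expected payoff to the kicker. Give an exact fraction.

91/24

Against (2/3, 1/3), each row's expected payoff is left: 2; center: 0; right: 20/3; low-left: 25/3.
Taking the (1/8, 3/8, 3/8, 1/8)-weighted average: (1/8)·(2) + (3/8)·(0) + (3/8)·(20/3) + (1/8)·(25/3) = 91/24.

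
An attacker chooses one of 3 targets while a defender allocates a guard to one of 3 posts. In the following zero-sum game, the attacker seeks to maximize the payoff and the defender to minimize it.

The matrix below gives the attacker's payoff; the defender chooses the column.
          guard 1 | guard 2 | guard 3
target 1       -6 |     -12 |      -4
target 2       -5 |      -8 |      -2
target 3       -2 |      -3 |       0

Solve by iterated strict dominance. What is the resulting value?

Column guard 3 is strictly dominated by guard 1 for the defender (-6<-4, -5<-2, -2<0); eliminate guard 3.
Column guard 1 is strictly dominated by guard 2 for the defender (-12<-6, -8<-5, -3<-2); eliminate guard 1.
Row target 2 is strictly dominated by row target 3 (-3>-8); eliminate target 2.
Row target 1 is strictly dominated by row target 3 (-3>-12); eliminate target 1.
Only (target 3, guard 2) remains, with payoff -3.

-3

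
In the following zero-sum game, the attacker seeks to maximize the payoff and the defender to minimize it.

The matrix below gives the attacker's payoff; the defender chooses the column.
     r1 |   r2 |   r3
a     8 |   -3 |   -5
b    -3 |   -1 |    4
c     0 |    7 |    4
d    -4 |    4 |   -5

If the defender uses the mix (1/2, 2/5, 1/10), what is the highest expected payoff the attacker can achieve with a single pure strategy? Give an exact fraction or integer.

a: (8)·(1/2) + (-3)·(2/5) + (-5)·(1/10) = 23/10.
b: (-3)·(1/2) + (-1)·(2/5) + (4)·(1/10) = -3/2.
c: (0)·(1/2) + (7)·(2/5) + (4)·(1/10) = 16/5.
d: (-4)·(1/2) + (4)·(2/5) + (-5)·(1/10) = -9/10.
The best pure response is c with expected payoff 16/5.

16/5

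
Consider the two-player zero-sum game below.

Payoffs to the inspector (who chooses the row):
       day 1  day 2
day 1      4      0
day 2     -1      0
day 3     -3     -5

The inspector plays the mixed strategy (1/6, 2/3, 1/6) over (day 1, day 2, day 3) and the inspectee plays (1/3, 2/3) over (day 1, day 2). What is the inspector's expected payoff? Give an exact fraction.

-13/18

Against (1/3, 2/3), each row's expected payoff is day 1: 4/3; day 2: -1/3; day 3: -13/3.
Taking the (1/6, 2/3, 1/6)-weighted average: (1/6)·(4/3) + (2/3)·(-1/3) + (1/6)·(-13/3) = -13/18.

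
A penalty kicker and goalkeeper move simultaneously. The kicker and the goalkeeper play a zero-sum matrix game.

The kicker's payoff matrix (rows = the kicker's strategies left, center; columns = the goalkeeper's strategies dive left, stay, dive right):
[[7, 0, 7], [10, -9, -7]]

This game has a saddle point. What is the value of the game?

0

Row minima: 0, -9 → the kicker's maximin is 0.
Column maxima: 10, 0, 7 → the goalkeeper's minimax is 0.
They coincide at (left, stay), so the value is 0.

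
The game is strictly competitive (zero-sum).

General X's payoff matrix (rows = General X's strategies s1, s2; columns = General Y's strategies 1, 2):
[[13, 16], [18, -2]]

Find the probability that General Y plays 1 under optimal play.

Row minima are 13 and -2, so General X's maximin is 13; column maxima are 18 and 16, so General Y's minimax is 16. These differ, so the equilibrium is in mixed strategies.
Let General Y play 1 with probability q. General X is indifferent when 13q + 16(1−q) = 18q − 2(1−q), giving q = 18/23.

18/23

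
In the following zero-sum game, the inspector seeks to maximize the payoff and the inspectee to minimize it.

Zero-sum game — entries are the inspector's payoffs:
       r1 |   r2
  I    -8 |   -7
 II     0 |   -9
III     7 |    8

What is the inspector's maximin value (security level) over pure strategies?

7

The worst-case payoff for each row is I: -8, II: -9, III: 7.
The best of these is 7.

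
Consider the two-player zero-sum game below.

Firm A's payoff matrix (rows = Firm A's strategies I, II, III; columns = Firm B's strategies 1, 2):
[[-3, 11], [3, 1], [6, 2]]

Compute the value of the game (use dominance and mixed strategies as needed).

Row II is strictly dominated by row III, so Firm A never plays it.
The remaining 2×2 game on (I, III) × (1, 2) has no saddle point. Let Firm A play I with probability p; indifference gives −3p + 6(1−p) = 11p + 2(1−p), so p = 2/9.
Similarly Firm B's optimal q on 1 is 1/2, and the value is -3·(1/2) + (11)·(1/2) = 4.

4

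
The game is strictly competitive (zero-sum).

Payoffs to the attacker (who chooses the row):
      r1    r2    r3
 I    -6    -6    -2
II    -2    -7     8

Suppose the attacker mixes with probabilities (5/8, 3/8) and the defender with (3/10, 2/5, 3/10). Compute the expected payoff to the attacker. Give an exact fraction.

-27/8

Against (3/10, 2/5, 3/10), each row's expected payoff is I: -24/5; II: -1.
Taking the (5/8, 3/8)-weighted average: (5/8)·(-24/5) + (3/8)·(-1) = -27/8.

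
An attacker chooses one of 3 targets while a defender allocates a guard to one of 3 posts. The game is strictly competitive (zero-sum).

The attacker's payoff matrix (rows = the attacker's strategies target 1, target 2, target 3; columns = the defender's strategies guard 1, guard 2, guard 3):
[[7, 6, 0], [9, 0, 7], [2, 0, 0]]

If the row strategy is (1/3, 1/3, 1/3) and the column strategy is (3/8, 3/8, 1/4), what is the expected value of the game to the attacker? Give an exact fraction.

43/12

Against (3/8, 3/8, 1/4), each row's expected payoff is target 1: 39/8; target 2: 41/8; target 3: 3/4.
Taking the (1/3, 1/3, 1/3)-weighted average: (1/3)·(39/8) + (1/3)·(41/8) + (1/3)·(3/4) = 43/12.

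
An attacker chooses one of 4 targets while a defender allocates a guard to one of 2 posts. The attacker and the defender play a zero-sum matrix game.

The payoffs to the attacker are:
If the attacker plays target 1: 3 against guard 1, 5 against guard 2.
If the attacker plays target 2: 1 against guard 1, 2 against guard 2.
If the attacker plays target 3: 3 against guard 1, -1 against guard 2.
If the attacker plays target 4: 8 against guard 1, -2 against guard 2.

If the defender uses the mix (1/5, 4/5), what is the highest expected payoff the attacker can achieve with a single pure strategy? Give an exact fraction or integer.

target 1: (3)·(1/5) + (5)·(4/5) = 23/5.
target 2: (1)·(1/5) + (2)·(4/5) = 9/5.
target 3: (3)·(1/5) + (-1)·(4/5) = -1/5.
target 4: (8)·(1/5) + (-2)·(4/5) = 0.
The best pure response is target 1 with expected payoff 23/5.

23/5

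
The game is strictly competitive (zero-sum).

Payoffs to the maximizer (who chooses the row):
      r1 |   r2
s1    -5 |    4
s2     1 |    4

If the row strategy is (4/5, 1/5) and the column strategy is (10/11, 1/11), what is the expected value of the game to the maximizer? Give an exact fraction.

-34/11

Against (10/11, 1/11), each row's expected payoff is s1: -46/11; s2: 14/11.
Taking the (4/5, 1/5)-weighted average: (4/5)·(-46/11) + (1/5)·(14/11) = -34/11.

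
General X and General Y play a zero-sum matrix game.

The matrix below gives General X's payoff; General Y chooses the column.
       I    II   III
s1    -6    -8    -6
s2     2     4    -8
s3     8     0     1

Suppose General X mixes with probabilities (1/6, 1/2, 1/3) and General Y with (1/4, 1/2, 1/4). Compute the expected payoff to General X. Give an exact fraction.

Against (1/4, 1/2, 1/4), each row's expected payoff is s1: -7; s2: 1/2; s3: 9/4.
Taking the (1/6, 1/2, 1/3)-weighted average: (1/6)·(-7) + (1/2)·(1/2) + (1/3)·(9/4) = -1/6.

-1/6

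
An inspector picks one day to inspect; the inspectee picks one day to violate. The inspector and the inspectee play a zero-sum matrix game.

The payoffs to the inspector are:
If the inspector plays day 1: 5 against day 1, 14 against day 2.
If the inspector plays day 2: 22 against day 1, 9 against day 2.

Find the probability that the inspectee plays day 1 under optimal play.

5/22

Row minima are 5 and 9, so the inspector's maximin is 9; column maxima are 22 and 14, so the inspectee's minimax is 14. These differ, so the equilibrium is in mixed strategies.
Let the inspectee play day 1 with probability q. The inspector is indifferent when 5q + 14(1−q) = 22q + 9(1−q), giving q = 5/22.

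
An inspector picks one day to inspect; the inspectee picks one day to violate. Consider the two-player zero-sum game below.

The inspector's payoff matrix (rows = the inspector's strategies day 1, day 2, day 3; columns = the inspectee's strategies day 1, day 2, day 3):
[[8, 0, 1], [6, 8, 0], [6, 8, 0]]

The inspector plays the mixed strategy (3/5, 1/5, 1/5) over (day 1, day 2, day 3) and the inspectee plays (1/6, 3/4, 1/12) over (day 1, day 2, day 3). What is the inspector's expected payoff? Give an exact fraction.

73/20

Against (1/6, 3/4, 1/12), each row's expected payoff is day 1: 17/12; day 2: 7; day 3: 7.
Taking the (3/5, 1/5, 1/5)-weighted average: (3/5)·(17/12) + (1/5)·(7) + (1/5)·(7) = 73/20.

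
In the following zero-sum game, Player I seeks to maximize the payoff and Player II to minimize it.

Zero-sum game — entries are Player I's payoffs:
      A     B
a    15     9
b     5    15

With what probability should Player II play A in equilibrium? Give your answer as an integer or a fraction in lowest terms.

3/8

Row minima are 9 and 5, so Player I's maximin is 9; column maxima are 15 and 15, so Player II's minimax is 15. These differ, so the equilibrium is in mixed strategies.
Let Player II play A with probability q. Player I is indifferent when 15q + 9(1−q) = 5q + 15(1−q), giving q = 3/8.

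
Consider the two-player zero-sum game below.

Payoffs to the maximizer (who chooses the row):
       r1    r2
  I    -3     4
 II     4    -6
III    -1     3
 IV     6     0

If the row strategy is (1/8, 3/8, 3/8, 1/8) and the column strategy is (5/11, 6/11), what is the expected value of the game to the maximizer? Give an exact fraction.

Against (5/11, 6/11), each row's expected payoff is I: 9/11; II: -16/11; III: 13/11; IV: 30/11.
Taking the (1/8, 3/8, 3/8, 1/8)-weighted average: (1/8)·(9/11) + (3/8)·(-16/11) + (3/8)·(13/11) + (1/8)·(30/11) = 15/44.

15/44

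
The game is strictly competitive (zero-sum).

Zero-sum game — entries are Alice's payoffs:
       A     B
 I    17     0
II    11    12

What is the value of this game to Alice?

Row minima are 0 and 11, so Alice's maximin is 11; column maxima are 17 and 12, so Bob's minimax is 12. These differ, so the equilibrium is in mixed strategies.
Let Alice play I with probability p. Bob is indifferent when 17p + 11(1−p) = 12(1−p), giving p = 1/18.
Let Bob play A with probability q. Alice is indifferent when 17q = 11q + 12(1−q), giving q = 2/3.
The value is 17·(2/3) + (0)·(1/3) = 34/3.

34/3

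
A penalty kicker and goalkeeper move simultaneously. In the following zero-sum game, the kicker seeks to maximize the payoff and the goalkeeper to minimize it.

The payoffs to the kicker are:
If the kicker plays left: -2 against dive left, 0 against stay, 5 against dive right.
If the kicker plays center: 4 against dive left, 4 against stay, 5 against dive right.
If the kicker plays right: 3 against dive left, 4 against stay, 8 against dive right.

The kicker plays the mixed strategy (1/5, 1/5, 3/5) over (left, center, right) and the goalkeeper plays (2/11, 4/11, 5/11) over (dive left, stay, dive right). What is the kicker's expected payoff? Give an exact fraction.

256/55

Against (2/11, 4/11, 5/11), each row's expected payoff is left: 21/11; center: 49/11; right: 62/11.
Taking the (1/5, 1/5, 3/5)-weighted average: (1/5)·(21/11) + (1/5)·(49/11) + (3/5)·(62/11) = 256/55.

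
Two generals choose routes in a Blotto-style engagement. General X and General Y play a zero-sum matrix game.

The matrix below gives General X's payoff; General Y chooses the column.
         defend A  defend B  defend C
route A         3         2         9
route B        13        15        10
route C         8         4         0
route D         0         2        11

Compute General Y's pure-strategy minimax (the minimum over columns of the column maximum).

11

The worst case (largest entry) in each column is defend A: 13, defend B: 15, defend C: 11.
The best (smallest) of these is 11.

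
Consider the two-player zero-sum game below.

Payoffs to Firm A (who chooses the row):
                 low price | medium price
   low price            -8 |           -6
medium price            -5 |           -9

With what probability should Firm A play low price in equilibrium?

Row minima are -8 and -9, so Firm A's maximin is -8; column maxima are -5 and -6, so Firm B's minimax is -6. These differ, so the equilibrium is in mixed strategies.
Let Firm A play low price with probability p. Firm B is indifferent when −8p − 5(1−p) = −6p − 9(1−p), giving p = 2/3.

2/3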